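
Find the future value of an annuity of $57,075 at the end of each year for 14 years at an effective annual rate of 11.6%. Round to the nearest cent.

Accumulation factor s(14|0.116) = 31.451284; FV = 57075 × 31.451284 = 1,795,082.0450

$1,795,082.05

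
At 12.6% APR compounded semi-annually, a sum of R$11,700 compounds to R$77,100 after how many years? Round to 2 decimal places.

Periodic rate i = 0.126/2 = 0.063.
n = ln(77100/11700) / ln(1+0.063) = ln(6.58974) / 0.061095 = 30.8620 half-years
= 30.8620/2 years

15.43 years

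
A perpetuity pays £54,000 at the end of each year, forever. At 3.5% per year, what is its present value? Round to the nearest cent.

£1,542,857.14

PV = C/r = 54000/0.035 = 1,542,857.1429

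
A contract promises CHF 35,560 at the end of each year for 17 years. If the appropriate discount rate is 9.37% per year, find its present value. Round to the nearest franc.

CHF 296,724

Annuity factor a(17|0.0937) = 8.344317; PV = 35560 × 8.344317 = 296,723.8995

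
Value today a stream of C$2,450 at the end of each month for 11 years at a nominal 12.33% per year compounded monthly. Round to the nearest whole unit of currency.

With 12 periods per year: i = 0.010275, n = 132.
PV = 2450 × [1 − (1+0.010275)^(−132)] / 0.010275 = 2450 × 72.077742 = 176,590.4677

C$176,590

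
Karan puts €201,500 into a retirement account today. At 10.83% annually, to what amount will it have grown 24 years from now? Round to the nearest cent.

201,500 × (1+0.1083)^24 = 201,500 × 11.797120 = 2,377,119.6831

€2,377,119.68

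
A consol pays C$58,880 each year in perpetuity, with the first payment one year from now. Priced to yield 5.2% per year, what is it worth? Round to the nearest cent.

PV = C/r = 58880/0.052 = 1,132,307.6923

C$1,132,307.69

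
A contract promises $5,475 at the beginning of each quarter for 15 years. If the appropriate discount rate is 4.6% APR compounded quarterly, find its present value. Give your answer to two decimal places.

With 4 periods per year: i = 0.0115, n = 60.
Annuity factor a(60|0.0115) × (1+i) = 43.665590; PV = 5475 × 43.665590 = 239,069.1031
(Beginning-of-period payments → annuity-due factor ×(1+i).)

$239,069.10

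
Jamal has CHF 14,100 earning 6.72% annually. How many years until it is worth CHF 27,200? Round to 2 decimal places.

n = ln(27200/14100) / ln(1+0.0672) = ln(1.92908) / 0.065038 = 10.1024 years

10.10 years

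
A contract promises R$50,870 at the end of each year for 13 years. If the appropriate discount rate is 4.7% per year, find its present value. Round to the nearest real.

PV = PMT · [1 − (1+i)^(−n)] / i = 50870 · 9.565561 = 486,600.0733

R$486,600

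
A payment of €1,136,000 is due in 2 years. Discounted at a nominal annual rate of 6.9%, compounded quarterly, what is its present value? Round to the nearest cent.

€990,733.26

Periodic rate i = 0.069/4 = 0.01725; n = 2 × 4 = 8 periods.
Discount factor = (1+0.01725)^(−8) = 0.872124; PV = 1,136,000 × 0.872124 = 990,733.2604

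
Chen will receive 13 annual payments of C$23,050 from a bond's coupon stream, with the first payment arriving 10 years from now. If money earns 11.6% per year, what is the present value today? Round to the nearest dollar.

C$56,234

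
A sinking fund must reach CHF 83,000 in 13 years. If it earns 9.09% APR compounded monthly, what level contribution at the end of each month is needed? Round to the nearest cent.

Periodic rate i = 0.0909/12 = 0.007575; n = 13 × 12 = 156 periods.
FV-annuity factor = 296.425945; PMT = 83000 / 296.425945 = 280.0025

CHF 280.00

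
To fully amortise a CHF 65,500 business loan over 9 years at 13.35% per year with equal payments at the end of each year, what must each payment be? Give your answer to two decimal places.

PMT = 65500 / ( [1 − (1+0.1335)^(−9)] / 0.1335 ) = 65500 / 5.065563 = 12,930.4492

CHF 12,930.45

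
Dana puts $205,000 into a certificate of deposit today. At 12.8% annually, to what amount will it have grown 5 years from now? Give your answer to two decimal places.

FV = PV·(1+i)^n = 205,000 × 1.826188 = 374,368.5517

$374,368.55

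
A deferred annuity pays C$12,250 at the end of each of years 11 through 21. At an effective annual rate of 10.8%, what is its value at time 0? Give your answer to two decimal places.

C$27,510.12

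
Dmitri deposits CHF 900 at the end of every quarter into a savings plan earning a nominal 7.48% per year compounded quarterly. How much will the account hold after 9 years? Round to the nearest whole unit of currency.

CHF 45,643

Periodic rate i = 0.0748/4 = 0.0187; n = 9 × 4 = 36 periods.
Accumulation factor s(36|0.0187) = 50.713915; FV = 900 × 50.713915 = 45,642.5233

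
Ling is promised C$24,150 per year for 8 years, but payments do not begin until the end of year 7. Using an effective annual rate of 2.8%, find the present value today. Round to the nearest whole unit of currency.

C$144,860

Value one period before first payment (t=6): 24150 × [1 − (1+0.028)^(−8)] / 0.028 = 24150 × 7.079295 = 170,964.9667
PV₀ = 170,964.9667 / (1+0.028)^6 = 170,964.9667 / 1.180208 = 144,859.9857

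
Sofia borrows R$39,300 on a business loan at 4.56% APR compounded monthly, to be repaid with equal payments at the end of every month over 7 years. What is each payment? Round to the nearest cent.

Periodic rate i = 0.0456/12 = 0.0038; n = 7 × 12 = 84 periods.
PMT = 39300 / ( [1 − (1+0.0038)^(−84)] / 0.0038 ) = 39300 / 71.797380 = 547.3737

R$547.37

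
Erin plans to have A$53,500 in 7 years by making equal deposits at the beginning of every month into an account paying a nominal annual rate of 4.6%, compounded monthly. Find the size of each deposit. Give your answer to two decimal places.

A$539.00

With 12 periods per year: i = 0.00383333, n = 84.
FV-annuity factor × (1+i) = 99.257885; PMT = 53500 / 99.257885 = 539.0000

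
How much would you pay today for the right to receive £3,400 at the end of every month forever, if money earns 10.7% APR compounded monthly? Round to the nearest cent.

£381,308.41

Periodic rate i = 0.107/12 = 0.00891667.
PV = C/r = 3400/0.00891667 = 381,308.4112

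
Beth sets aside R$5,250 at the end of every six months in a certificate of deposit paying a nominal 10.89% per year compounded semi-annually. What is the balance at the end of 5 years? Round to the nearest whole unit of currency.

Periodic rate i = 0.1089/2 = 0.05445; n = 5 × 2 = 10 periods.
FV = 5250 × [(1+0.05445)^10 − 1] / 0.05445 = 5250 × 12.842246 = 67,421.7922

R$67,422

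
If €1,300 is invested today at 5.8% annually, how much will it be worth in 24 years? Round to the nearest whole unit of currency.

€5,030

1,300 × (1+0.058)^24 = 1,300 × 3.869510 = 5,030.3636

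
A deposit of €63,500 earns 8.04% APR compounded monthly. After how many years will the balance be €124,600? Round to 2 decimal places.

8.41 years

Periodic rate i = 0.0804/12 = 0.0067.
n = ln(124600/63500) / ln(1+0.0067) = ln(1.96220) / 0.006678 = 100.9439 months
= 100.9439/12 years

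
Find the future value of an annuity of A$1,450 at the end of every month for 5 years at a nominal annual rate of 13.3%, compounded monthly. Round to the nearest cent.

With 12 periods per year: i = 0.0110833, n = 60.
Accumulation factor s(60|0.0110833) = 84.576557; FV = 1450 × 84.576557 = 122,636.0079

A$122,636.01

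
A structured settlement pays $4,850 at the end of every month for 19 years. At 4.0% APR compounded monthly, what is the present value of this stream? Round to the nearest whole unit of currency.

$773,685

i = 0.04/12 = 0.00333333 per month; n = 19·12 = 228.
PV = PMT · [1 − (1+i)^(−n)] / i = 4850 · 159.522640 = 773,684.8064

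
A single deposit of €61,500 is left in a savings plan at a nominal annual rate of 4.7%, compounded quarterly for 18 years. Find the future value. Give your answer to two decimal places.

€142,608.84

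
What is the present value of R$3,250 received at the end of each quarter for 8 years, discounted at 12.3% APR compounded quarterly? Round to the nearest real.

With 4 periods per year: i = 0.03075, n = 32.
PV = 3250 × [1 − (1+0.03075)^(−32)] / 0.03075 = 3250 × 20.182236 = 65,592.2686

R$65,592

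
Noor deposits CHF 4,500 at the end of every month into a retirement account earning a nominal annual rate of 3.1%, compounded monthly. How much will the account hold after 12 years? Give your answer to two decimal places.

With 12 periods per year: i = 0.00258333, n = 144.
FV = PMT · [(1+i)^n − 1] / i = 4500 · 174.169284 = 783,761.7782

CHF 783,761.78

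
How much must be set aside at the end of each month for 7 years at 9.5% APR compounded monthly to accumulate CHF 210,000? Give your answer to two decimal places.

i = 0.095/12 = 0.00791667 per month; n = 7·12 = 84.
PMT = 210000 / ( [(1+0.00791667)^84 − 1] / 0.00791667 ) = 210000 / 118.661756 = 1,769.7362

CHF 1,769.74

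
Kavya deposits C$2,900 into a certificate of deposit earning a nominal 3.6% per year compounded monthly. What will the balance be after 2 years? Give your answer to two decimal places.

C$3,116.16

With 12 periods per year: i = 0.003, n = 24.
FV = 2,900 × (1 + 0.003)^24 = 3,116.1646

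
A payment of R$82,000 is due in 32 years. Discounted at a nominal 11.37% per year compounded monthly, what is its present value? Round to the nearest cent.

R$2,193.39

With 12 periods per year: i = 0.009475, n = 384.
PV = FV·(1+i)^(−n) = 82,000 × 0.026749 = 2,193.3895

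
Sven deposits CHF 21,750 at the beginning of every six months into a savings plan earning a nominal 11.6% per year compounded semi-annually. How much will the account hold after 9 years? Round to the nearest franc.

With 2 periods per year: i = 0.058, n = 18.
Accumulation factor s(18|0.058) × (1+i) = 32.085464; FV = 21750 × 32.085464 = 697,858.8472
Payments are at the start of each period, so multiply by (1+i).

CHF 697,859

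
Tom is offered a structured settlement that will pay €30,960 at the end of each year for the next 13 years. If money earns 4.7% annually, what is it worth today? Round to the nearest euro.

PV = 30960 × [1 − (1+0.047)^(−13)] / 0.047 = 30960 × 9.565561 = 296,149.7596

€296,150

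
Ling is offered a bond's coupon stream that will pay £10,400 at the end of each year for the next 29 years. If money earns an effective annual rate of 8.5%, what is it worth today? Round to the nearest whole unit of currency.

PV = PMT · [1 − (1+i)^(−n)] / i = 10400 · 10.660326 = 110,867.3856

£110,867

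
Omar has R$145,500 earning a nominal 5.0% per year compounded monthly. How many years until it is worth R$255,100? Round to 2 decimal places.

Periodic rate i = 0.05/12 = 0.00416667.
n = ln(255100/145500) / ln(1+0.00416667) = ln(1.75326) / 0.004158 = 135.0356 months
= 135.0356/12 years

11.25 years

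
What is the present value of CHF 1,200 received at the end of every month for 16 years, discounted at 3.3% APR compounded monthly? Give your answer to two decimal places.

CHF 178,817.06

Periodic rate i = 0.033/12 = 0.00275; n = 16 × 12 = 192 periods.
PV = PMT · [1 − (1+i)^(−n)] / i = 1200 · 149.014214 = 178,817.0566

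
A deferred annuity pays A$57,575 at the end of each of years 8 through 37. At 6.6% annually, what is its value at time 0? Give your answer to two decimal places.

A$475,712.30

PV at t=7 (ordinary 30-year annuity): 57575 × a(30|0.066) = 57575 × 12.924414 = 744,123.1416
Discount back 7 years: 744,123.1416 × (1+0.066)^(−7) = 744,123.1416 × 0.639292 = 475,712.2972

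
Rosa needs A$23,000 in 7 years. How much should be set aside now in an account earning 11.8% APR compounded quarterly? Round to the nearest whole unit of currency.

With 4 periods per year: i = 0.0295, n = 28.
PV = 23,000 / (1 + 0.0295)^28 = 23,000 / 2.257033 = 10,190.3713

A$10,190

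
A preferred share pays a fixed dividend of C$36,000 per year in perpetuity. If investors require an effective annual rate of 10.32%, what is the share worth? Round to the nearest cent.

C$348,837.21

PV = PMT / i = 36000 / 0.1032 = 348,837.2093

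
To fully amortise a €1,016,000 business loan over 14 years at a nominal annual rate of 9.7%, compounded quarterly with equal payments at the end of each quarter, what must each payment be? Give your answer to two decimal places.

€33,356.62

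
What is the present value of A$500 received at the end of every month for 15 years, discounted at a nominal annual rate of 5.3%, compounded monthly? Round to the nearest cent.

A$61,995.58

i = 0.053/12 = 0.00441667 per month; n = 15·12 = 180.
PV = 500 × [1 − (1+0.00441667)^(−180)] / 0.00441667 = 500 × 123.991153 = 61,995.5765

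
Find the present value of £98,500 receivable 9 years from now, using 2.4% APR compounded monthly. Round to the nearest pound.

With 12 periods per year: i = 0.002, n = 108.
PV = FV·(1+i)^(−n) = 98,500 × 0.805909 = 79,382.0491

£79,382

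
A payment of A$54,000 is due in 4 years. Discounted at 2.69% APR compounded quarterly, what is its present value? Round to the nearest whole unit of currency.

Periodic rate i = 0.0269/4 = 0.006725; n = 4 × 4 = 16 periods.
Discount factor = (1+0.006725)^(−16) = 0.898310; PV = 54,000 × 0.898310 = 48,508.7521

A$48,509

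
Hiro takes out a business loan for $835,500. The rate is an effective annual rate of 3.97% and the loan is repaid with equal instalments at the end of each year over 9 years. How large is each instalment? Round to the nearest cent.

$112,215.33

Annuity-PV factor = 7.445506; PMT = 835500 / 7.445506 = 112,215.3344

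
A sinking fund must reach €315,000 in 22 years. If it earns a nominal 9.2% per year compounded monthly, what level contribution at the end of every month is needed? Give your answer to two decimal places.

Periodic rate i = 0.092/12 = 0.00766667; n = 22 × 12 = 264 periods.
FV-annuity factor = 849.174807; PMT = 315000 / 849.174807 = 370.9484

€370.95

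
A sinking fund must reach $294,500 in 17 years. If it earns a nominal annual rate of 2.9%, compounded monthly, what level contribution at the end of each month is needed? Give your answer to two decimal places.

$1,118.60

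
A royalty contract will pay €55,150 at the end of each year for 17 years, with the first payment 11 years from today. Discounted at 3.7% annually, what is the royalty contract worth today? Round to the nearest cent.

€477,590.33

PV at t=10 (ordinary 17-year annuity): 55150 × a(17|0.037) = 55150 × 12.453676 = 686,820.2472
PV₀ = 686,820.2472 / (1+0.037)^10 = 686,820.2472 / 1.438095 = 477,590.3308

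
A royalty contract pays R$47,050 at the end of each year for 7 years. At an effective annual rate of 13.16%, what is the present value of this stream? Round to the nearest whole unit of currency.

R$207,052

Annuity factor a(7|0.1316) = 4.400673; PV = 47050 × 4.400673 = 207,051.6717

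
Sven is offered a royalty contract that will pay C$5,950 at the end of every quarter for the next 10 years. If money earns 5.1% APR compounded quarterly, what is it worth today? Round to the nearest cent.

C$185,530.51

Periodic rate i = 0.051/4 = 0.01275; n = 10 × 4 = 40 periods.
Annuity factor a(40|0.01275) = 31.181598; PV = 5950 × 31.181598 = 185,530.5079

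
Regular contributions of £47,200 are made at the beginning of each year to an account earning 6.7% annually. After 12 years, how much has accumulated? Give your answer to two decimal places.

Accumulation factor s(12|0.067) × (1+i) = 18.753314; FV = 47200 × 18.753314 = 885,156.4292
(annuity-due: payments at period start, so ×(1+i).)

£885,156.43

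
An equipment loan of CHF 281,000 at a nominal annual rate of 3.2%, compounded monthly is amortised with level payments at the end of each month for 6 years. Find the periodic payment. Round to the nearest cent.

CHF 4,294.61

Periodic rate i = 0.032/12 = 0.00266667; n = 6 × 12 = 72 periods.
PMT = 281000 / ( [1 − (1+0.00266667)^(−72)] / 0.00266667 ) = 281000 / 65.430825 = 4,294.6119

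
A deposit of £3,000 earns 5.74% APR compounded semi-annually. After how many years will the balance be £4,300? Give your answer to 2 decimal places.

6.36 years

Periodic rate i = 0.0574/2 = 0.0287.
n = ln(4300/3000) / ln(1+0.0287) = ln(1.43333) / 0.028296 = 12.7228 half-years
= 12.7228/2 years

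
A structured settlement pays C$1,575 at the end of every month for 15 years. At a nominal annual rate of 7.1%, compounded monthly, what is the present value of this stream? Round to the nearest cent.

C$174,143.16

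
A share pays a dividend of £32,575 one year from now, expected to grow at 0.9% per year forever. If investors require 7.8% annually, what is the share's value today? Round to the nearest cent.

£472,101.45

PV = PMT / (i − g) = 32575 / (0.078 − 0.009) = 32575 / 0.069000 = 472,101.4493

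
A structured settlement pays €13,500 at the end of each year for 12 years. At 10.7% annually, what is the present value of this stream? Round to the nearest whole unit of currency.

Annuity factor a(12|0.107) = 6.586203; PV = 13500 × 6.586203 = 88,913.7413

€88,914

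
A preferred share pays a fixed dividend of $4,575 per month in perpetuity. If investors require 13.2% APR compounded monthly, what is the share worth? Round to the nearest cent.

$415,909.09

Periodic rate i = 0.132/12 = 0.011.
PV = C/r = 4575/0.011 = 415,909.0909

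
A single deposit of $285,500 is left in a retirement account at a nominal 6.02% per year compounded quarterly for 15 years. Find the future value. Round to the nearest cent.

$699,603.94

i = 0.0602/4 = 0.01505 per quarter; n = 15·4 = 60.
FV = 285,500 × (1 + 0.01505)^60 = 699,603.9372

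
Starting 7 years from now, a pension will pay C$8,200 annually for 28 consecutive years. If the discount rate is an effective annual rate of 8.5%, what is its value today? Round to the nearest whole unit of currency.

C$53,109

Value one period before first payment (t=6): 8200 × [1 − (1+0.085)^(−28)] / 0.085 = 8200 × 10.566453 = 86,644.9163
Discount back 6 years: 86,644.9163 × (1+0.085)^(−6) = 86,644.9163 × 0.612945 = 53,108.5761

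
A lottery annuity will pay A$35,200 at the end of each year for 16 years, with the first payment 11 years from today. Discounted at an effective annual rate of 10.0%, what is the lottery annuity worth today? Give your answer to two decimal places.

Value one period before first payment (t=10): 35200 × [1 − (1+0.1)^(−16)] / 0.1 = 35200 × 7.823709 = 275,394.5442
Discount back 10 years: 275,394.5442 × (1+0.1)^(−10) = 275,394.5442 × 0.385543 = 106,176.5185

A$106,176.52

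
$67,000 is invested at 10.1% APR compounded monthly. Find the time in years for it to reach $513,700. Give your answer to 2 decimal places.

Periodic rate i = 0.101/12 = 0.00841667.
(1+i)^n = 513700/67000 = 7.66716, so n = ln 7.66716 / ln 1.00842 = 243.0305 months
= 243.0305/12 years

20.25 years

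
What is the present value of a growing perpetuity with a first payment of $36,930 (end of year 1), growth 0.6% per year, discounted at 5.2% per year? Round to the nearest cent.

$802,826.09

PV = D₁/(r − g) = 36930/(0.052 − 0.006) = 802,826.0870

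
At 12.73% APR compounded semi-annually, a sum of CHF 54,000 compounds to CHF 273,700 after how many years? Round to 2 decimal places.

13.15 years

Periodic rate i = 0.1273/2 = 0.06365.
(1+i)^n = 273700/54000 = 5.06852, so n = ln 5.06852 / ln 1.06365 = 26.3028 half-years
= 26.3028/2 years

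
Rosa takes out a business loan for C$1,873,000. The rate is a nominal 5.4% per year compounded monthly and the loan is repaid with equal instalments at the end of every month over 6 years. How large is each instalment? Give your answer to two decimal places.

i = 0.054/12 = 0.0045 per month; n = 6·12 = 72.
Annuity-PV factor = 61.383087; PMT = 1.873e+06 / 61.383087 = 30,513.2908

C$30,513.29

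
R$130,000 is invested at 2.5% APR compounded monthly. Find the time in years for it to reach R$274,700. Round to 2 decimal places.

Periodic rate i = 0.025/12 = 0.00208333.
n = ln(274700/130000) / ln(1+0.00208333) = ln(2.11308) / 0.002081 = 359.4836 months
= 359.4836/12 years

29.96 years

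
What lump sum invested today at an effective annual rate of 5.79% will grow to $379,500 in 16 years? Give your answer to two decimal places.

$154,204.80

PV = 379,500 / (1 + 0.0579)^16 = 379,500 / 2.461013 = 154,204.8049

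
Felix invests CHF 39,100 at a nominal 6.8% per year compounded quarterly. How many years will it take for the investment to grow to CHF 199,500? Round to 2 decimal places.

Periodic rate i = 0.068/4 = 0.017.
n = ln(199500/39100) / ln(1+0.017) = ln(5.10230) / 0.016857 = 96.6768 quarters
= 96.6768/4 years

24.17 years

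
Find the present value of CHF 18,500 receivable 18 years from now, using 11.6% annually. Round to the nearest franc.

CHF 2,566

PV = FV·(1+i)^(−n) = 18,500 × 0.138690 = 2,565.7612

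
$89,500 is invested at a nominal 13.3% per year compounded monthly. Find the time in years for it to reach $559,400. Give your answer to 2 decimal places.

Periodic rate i = 0.133/12 = 0.0110833.
n = ln(559400/89500) / ln(1+0.0110833) = ln(6.25028) / 0.011022 = 166.2644 months
= 166.2644/12 years

13.86 years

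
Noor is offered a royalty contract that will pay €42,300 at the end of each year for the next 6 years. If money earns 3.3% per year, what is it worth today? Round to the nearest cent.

Annuity factor a(6|0.033) = 5.363738; PV = 42300 × 5.363738 = 226,886.1039

€226,886.10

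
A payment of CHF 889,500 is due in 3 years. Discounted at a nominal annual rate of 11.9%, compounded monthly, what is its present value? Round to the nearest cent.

Periodic rate i = 0.119/12 = 0.00991667; n = 3 × 12 = 36 periods.
PV = 889,500 / (1 + 0.00991667)^36 = 889,500 / 1.426525 = 623,543.1794

CHF 623,543.18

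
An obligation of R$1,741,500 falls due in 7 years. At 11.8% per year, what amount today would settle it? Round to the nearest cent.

PV = FV·(1+i)^(−n) = 1,741,500 × 0.458044 = 797,683.9502

R$797,683.95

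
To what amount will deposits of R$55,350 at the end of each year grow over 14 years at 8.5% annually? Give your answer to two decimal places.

R$1,389,222.21

Accumulation factor s(14|0.085) = 25.098866; FV = 55350 × 25.098866 = 1,389,222.2103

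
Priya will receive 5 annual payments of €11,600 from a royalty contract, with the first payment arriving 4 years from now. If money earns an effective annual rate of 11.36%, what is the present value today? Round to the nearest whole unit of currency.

Value one period before first payment (t=3): 11600 × [1 − (1+0.1136)^(−5)] / 0.1136 = 11600 × 3.662670 = 42,486.9684
PV₀ = 42,486.9684 / (1+0.1136)^3 = 42,486.9684 / 1.380981 = 30,765.7904

€30,766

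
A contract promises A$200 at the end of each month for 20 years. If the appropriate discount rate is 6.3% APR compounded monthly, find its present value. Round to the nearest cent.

A$27,253.70

Periodic rate i = 0.063/12 = 0.00525; n = 20 × 12 = 240 periods.
Annuity factor a(240|0.00525) = 136.268479; PV = 200 × 136.268479 = 27,253.6959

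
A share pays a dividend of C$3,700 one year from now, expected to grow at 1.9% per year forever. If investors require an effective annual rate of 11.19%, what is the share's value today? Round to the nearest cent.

C$39,827.77

PV = PMT / (i − g) = 3700 / (0.1119 − 0.019) = 3700 / 0.092900 = 39,827.7718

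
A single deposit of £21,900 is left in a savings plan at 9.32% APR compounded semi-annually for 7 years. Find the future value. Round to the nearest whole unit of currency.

Periodic rate i = 0.0932/2 = 0.0466; n = 7 × 2 = 14 periods.
21,900 × (1+0.0466)^14 = 21,900 × 1.892040 = 41,435.6676

£41,436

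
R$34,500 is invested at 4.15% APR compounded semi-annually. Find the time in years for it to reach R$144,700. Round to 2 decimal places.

34.90 years

Periodic rate i = 0.0415/2 = 0.02075.
n = ln(144700/34500) / ln(1+0.02075) = ln(4.19420) / 0.020538 = 69.8085 half-years
= 69.8085/2 years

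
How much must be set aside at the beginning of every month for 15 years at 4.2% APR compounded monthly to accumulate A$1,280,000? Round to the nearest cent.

A$5,098.96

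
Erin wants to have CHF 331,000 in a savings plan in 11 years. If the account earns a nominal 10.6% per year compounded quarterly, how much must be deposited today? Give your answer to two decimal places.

CHF 104,721.06

i = 0.106/4 = 0.0265 per quarter; n = 11·4 = 44.
PV = FV·(1+i)^(−n) = 331,000 × 0.316378 = 104,721.0603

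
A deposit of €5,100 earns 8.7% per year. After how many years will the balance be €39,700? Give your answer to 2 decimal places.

24.60 years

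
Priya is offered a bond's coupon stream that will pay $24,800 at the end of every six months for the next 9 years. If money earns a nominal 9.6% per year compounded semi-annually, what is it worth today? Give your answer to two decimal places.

With 2 periods per year: i = 0.048, n = 18.
Annuity factor a(18|0.048) = 11.874413; PV = 24800 × 11.874413 = 294,485.4422

$294,485.44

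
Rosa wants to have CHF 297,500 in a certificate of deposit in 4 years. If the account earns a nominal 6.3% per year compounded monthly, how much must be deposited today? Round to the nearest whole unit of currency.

Periodic rate i = 0.063/12 = 0.00525; n = 4 × 12 = 48 periods.
PV = 297,500 / (1 + 0.00525)^48 = 297,500 / 1.285748 = 231,382.7854

CHF 231,383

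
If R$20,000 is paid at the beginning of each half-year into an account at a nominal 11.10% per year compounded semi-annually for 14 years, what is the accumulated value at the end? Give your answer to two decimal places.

i = 0.111/2 = 0.0555 per half-year; n = 14·2 = 28.
FV = PMT · [(1+i)^n − 1] / i × (1+i) = 20000 · 67.279024 = 1,345,580.4751
(Beginning-of-period payments → annuity-due factor ×(1+i).)

R$1,345,580.48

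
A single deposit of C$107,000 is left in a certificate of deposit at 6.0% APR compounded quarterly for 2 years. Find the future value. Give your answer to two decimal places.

C$120,534.71

Periodic rate i = 0.06/4 = 0.015; n = 2 × 4 = 8 periods.
107,000 × (1+0.015)^8 = 107,000 × 1.126493 = 120,534.7068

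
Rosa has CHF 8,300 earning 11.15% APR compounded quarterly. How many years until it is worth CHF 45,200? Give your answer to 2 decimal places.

15.41 years

Periodic rate i = 0.1115/4 = 0.027875.
(1+i)^n = 45200/8300 = 5.44578, so n = ln 5.44578 / ln 1.02788 = 61.6450 quarters
= 61.6450/4 years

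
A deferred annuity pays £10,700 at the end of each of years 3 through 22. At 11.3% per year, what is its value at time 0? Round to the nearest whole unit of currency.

£67,456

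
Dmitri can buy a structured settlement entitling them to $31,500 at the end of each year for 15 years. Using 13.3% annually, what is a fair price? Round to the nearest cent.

Annuity factor a(15|0.133) = 6.363484; PV = 31500 × 6.363484 = 200,449.7415

$200,449.74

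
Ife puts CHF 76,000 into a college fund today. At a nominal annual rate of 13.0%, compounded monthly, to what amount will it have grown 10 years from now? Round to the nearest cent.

CHF 276,923.73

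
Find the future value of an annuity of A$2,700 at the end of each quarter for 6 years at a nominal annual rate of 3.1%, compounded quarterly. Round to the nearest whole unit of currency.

With 4 periods per year: i = 0.00775, n = 24.
FV = 2700 × [(1+0.00775)^24 − 1] / 0.00775 = 2700 × 26.265670 = 70,917.3088

A$70,917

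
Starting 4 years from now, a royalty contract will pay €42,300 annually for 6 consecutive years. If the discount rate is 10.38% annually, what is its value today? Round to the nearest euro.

PV at t=3 (ordinary 6-year annuity): 42300 × a(6|0.1038) = 42300 × 4.307186 = 182,193.9668
PV₀ = 182,193.9668 / (1+0.1038)^3 = 182,193.9668 / 1.344842 = 135,476.1426

€135,476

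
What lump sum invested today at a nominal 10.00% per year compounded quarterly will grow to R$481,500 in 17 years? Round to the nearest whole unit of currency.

R$89,820

Periodic rate i = 0.1/4 = 0.025; n = 17 × 4 = 68 periods.
PV = FV·(1+i)^(−n) = 481,500 × 0.186542 = 89,820.0815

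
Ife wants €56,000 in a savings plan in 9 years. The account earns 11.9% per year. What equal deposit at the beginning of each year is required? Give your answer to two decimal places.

PMT = 56000 / ( [(1+0.119)^9 − 1] / 0.119 × (1+i) ) = 56000 / 16.464106 = 3,401.3387

€3,401.34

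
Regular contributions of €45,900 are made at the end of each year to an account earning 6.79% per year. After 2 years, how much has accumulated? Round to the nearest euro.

FV = PMT · [(1+i)^n − 1] / i = 45900 · 2.067900 = 94,916.6100

€94,917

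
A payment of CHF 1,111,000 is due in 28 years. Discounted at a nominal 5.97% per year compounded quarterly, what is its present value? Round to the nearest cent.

CHF 211,403.23

i = 0.0597/4 = 0.014925 per quarter; n = 28·4 = 112.
PV = FV·(1+i)^(−n) = 1,111,000 × 0.190282 = 211,403.2312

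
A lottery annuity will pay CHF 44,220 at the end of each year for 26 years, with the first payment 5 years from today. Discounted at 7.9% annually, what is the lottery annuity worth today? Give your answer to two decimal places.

CHF 355,764.27

Value one period before first payment (t=4): 44220 × [1 − (1+0.079)^(−26)] / 0.079 = 44220 × 10.905093 = 482,223.2081
PV₀ = 482,223.2081 / (1+0.079)^4 = 482,223.2081 / 1.355457 = 355,764.2702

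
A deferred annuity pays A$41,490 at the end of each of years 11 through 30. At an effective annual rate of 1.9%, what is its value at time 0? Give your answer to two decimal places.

Value one period before first payment (t=10): 41490 × [1 − (1+0.019)^(−20)] / 0.019 = 41490 × 16.510333 = 685,013.7276
PV₀ = 685,013.7276 / (1+0.019)^10 = 685,013.7276 / 1.207096 = 567,488.9830

A$567,488.98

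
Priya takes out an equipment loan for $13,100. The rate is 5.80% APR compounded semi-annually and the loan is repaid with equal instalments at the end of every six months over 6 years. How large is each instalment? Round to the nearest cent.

$1,308.21

With 2 periods per year: i = 0.029, n = 12.
PMT = 13100 / ( [1 − (1+0.029)^(−12)] / 0.029 ) = 13100 / 10.013686 = 1,308.2095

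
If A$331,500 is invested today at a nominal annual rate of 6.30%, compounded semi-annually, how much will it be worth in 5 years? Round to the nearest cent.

A$452,038.95

i = 0.063/2 = 0.0315 per half-year; n = 5·2 = 10.
FV = 331,500 × (1 + 0.0315)^10 = 452,038.9483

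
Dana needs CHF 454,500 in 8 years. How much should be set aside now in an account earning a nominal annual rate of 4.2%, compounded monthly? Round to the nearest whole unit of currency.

Periodic rate i = 0.042/12 = 0.0035; n = 8 × 12 = 96 periods.
Discount factor = (1+0.0035)^(−96) = 0.715042; PV = 454,500 × 0.715042 = 324,986.7932

CHF 324,987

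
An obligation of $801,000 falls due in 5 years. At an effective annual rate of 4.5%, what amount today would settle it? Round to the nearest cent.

PV = FV·(1+i)^(−n) = 801,000 × 0.802451 = 642,763.2882

$642,763.29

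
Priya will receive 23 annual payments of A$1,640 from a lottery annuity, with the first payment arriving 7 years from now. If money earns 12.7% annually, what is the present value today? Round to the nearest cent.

A$5,899.32

Value one period before first payment (t=6): 1640 × [1 − (1+0.127)^(−23)] / 0.127 = 1640 × 7.370577 = 12,087.7471
Discount back 6 years: 12,087.7471 × (1+0.127)^(−6) = 12,087.7471 × 0.488041 = 5,899.3188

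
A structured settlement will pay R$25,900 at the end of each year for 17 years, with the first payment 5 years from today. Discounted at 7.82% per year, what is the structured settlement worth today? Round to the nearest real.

R$176,932

Value one period before first payment (t=4): 25900 × [1 − (1+0.0782)^(−17)] / 0.0782 = 25900 × 9.232191 = 239,113.7486
PV₀ = 239,113.7486 / (1+0.0782)^4 = 239,113.7486 / 1.351442 = 176,932.3468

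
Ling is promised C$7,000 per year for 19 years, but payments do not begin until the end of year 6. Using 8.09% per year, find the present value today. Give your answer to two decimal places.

C$45,268.67

Value one period before first payment (t=5): 7000 × [1 − (1+0.0809)^(−19)] / 0.0809 = 7000 × 9.541734 = 66,792.1410
Discount back 5 years: 66,792.1410 × (1+0.0809)^(−5) = 66,792.1410 × 0.677755 = 45,268.6747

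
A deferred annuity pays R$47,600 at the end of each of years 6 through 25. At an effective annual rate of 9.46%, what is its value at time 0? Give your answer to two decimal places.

PV at t=5 (ordinary 20-year annuity): 47600 × a(20|0.0946) = 47600 × 8.837021 = 420,642.1794
Discount back 5 years: 420,642.1794 × (1+0.0946)^(−5) = 420,642.1794 × 0.636389 = 267,692.1279

R$267,692.13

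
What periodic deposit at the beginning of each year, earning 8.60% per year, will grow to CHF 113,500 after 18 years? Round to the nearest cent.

FV-annuity factor × (1+i) = 43.125091; PMT = 113500 / 43.125091 = 2,631.8785

CHF 2,631.88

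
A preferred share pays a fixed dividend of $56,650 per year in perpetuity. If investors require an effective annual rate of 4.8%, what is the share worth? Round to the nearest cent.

$1,180,208.33

PV = PMT / i = 56650 / 0.048 = 1,180,208.3333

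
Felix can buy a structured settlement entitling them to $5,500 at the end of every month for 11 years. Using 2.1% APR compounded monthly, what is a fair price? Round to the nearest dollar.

$647,744

With 12 periods per year: i = 0.00175, n = 132.
Annuity factor a(132|0.00175) = 117.771583; PV = 5500 × 117.771583 = 647,743.7061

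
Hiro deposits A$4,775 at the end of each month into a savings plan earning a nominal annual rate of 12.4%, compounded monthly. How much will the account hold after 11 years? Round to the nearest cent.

i = 0.124/12 = 0.0103333 per month; n = 11·12 = 132.
FV = 4775 × [(1+0.0103333)^132 − 1] / 0.0103333 = 4775 × 279.147630 = 1,332,929.9320

A$1,332,929.93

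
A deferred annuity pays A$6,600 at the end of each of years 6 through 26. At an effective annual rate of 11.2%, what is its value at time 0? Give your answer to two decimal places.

Value one period before first payment (t=5): 6600 × [1 − (1+0.112)^(−21)] / 0.112 = 6600 × 7.967885 = 52,588.0441
PV₀ = 52,588.0441 / (1+0.112)^5 = 52,588.0441 / 1.700294 = 30,928.8008

A$30,928.80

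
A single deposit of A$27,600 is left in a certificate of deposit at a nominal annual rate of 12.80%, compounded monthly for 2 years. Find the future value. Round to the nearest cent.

A$35,604.07

Periodic rate i = 0.128/12 = 0.0106667; n = 2 × 12 = 24 periods.
FV = PV·(1+i)^n = 27,600 × 1.290003 = 35,604.0741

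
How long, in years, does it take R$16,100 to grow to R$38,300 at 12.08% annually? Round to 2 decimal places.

n = ln(38300/16100) / ln(1+0.1208) = ln(2.37888) / 0.114043 = 7.5992 years

7.60 years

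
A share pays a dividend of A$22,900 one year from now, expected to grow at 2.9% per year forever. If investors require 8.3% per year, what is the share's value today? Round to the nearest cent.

PV = PMT / (i − g) = 22900 / (0.083 − 0.029) = 22900 / 0.054000 = 424,074.0741

A$424,074.07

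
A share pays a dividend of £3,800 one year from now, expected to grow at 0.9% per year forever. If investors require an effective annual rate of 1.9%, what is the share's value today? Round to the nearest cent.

PV = PMT / (i − g) = 3800 / (0.019 − 0.009) = 3800 / 0.010000 = 380,000.0000

£380,000.00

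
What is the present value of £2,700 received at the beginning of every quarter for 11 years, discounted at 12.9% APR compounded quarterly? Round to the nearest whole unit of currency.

£65,037

i = 0.129/4 = 0.03225 per quarter; n = 11·4 = 44.
PV = 2700 × [1 − (1+0.03225)^(−44)] / 0.03225 × (1+i) = 2700 × 24.087847 = 65,037.1881
Payments are at the start of each period, so multiply by (1+i).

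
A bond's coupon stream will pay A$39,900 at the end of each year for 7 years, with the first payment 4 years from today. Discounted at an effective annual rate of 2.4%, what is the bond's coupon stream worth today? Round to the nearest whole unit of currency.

Value one period before first payment (t=3): 39900 × [1 − (1+0.024)^(−7)] / 0.024 = 39900 × 6.373627 = 254,307.7252
PV₀ = 254,307.7252 / (1+0.024)^3 = 254,307.7252 / 1.073742 = 236,842.5254

A$236,843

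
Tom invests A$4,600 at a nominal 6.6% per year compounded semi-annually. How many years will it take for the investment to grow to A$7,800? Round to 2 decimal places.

8.13 years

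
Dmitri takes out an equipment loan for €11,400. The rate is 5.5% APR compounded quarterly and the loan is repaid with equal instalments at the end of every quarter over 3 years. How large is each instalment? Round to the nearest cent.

i = 0.055/4 = 0.01375 per quarter; n = 3·4 = 12.
PMT = 11400 / ( [1 − (1+0.01375)^(−12)] / 0.01375 ) = 11400 / 10.992921 = 1,037.0311

€1,037.03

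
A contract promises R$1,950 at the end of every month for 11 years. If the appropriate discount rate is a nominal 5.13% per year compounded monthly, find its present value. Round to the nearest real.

Periodic rate i = 0.0513/12 = 0.004275; n = 11 × 12 = 132 periods.
PV = 1950 × [1 − (1+0.004275)^(−132)] / 0.004275 = 1950 × 100.715174 = 196,394.5890

R$196,395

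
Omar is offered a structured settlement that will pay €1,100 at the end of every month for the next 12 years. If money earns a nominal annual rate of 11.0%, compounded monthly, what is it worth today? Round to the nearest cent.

i = 0.11/12 = 0.00916667 per month; n = 12·12 = 144.
Annuity factor a(144|0.00916667) = 79.773109; PV = 1100 × 79.773109 = 87,750.4199

€87,750.42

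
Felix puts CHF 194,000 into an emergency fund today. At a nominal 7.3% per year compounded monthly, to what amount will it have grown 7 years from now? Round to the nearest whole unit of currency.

CHF 322,889

Periodic rate i = 0.073/12 = 0.00608333; n = 7 × 12 = 84 periods.
194,000 × (1+0.00608333)^84 = 194,000 × 1.664379 = 322,889.4945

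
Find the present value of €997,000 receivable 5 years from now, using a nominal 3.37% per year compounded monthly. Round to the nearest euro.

With 12 periods per year: i = 0.00280833, n = 60.
PV = FV·(1+i)^(−n) = 997,000 × 0.845131 = 842,595.4335

€842,595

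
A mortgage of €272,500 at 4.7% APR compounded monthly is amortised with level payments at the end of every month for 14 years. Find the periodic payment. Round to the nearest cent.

i = 0.047/12 = 0.00391667 per month; n = 14·12 = 168.
Annuity-PV factor = 122.922868; PMT = 272500 / 122.922868 = 2,216.8373

€2,216.84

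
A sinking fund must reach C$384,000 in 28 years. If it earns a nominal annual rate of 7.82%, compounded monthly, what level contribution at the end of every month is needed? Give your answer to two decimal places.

C$318.03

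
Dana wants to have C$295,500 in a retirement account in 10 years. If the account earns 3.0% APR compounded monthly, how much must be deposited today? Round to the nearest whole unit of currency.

With 12 periods per year: i = 0.0025, n = 120.
PV = FV·(1+i)^(−n) = 295,500 × 0.741096 = 218,993.7549

C$218,994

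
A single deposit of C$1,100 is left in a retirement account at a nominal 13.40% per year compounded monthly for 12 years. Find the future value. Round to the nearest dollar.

i = 0.134/12 = 0.0111667 per month; n = 12·12 = 144.
FV = PV·(1+i)^n = 1,100 × 4.948519 = 5,443.3706

C$5,443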